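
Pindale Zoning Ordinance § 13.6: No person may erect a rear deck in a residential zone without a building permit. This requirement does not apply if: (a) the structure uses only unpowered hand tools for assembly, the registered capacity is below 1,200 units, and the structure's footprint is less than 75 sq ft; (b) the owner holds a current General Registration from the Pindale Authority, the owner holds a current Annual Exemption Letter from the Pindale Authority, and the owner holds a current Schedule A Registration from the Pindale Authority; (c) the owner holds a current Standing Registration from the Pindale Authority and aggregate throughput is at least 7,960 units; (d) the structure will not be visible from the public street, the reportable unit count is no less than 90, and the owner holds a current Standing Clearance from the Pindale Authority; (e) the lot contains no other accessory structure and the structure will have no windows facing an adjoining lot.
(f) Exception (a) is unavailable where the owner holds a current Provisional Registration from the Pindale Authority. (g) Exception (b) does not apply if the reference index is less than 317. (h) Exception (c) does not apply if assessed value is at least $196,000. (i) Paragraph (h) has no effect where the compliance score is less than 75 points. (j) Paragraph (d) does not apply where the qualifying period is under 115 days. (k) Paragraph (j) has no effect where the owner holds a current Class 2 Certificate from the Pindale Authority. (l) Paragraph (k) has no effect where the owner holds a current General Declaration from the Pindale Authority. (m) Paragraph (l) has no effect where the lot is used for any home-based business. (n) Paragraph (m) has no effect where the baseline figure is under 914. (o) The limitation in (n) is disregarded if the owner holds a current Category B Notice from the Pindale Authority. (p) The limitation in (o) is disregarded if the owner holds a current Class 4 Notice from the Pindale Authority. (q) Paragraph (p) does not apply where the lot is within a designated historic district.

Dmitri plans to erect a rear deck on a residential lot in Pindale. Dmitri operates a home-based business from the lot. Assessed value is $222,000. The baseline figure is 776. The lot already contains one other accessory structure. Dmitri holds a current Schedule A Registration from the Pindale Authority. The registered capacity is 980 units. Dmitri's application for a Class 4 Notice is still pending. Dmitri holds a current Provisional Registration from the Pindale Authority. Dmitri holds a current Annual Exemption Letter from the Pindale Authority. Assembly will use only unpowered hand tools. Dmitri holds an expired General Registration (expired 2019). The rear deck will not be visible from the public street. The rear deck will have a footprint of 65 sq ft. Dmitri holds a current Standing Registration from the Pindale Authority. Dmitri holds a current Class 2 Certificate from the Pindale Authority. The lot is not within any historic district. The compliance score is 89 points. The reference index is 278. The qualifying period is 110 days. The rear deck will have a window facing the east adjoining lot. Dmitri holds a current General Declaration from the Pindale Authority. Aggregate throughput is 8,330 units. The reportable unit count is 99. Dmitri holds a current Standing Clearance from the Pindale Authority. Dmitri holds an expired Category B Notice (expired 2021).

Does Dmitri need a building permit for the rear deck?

Exception (a) is satisfied on its face — assembly uses only hand tools; the registered capacity is 980 units, below the 1,200 units limit; the structure's footprint is 65 sq ft, less than the 75 sq ft limit. Turning to paragraph (f): (f) operates against (a): a current Provisional Registration is held. So (a) is unavailable.
Exception (b) does not apply: no current General Registration is held.
Exception (c): a current Standing Registration is held; aggregate throughput is 8,330 units, meeting the 7,960 units threshold — every condition holds. But applying paragraphs (h)–(i): (h) operates against (c): assessed value is $222,000, meeting the $196,000 threshold. (i) is not triggered (the compliance score is 89 points, not less than 75 points), so (h) stands. Exception (c) does not apply.
All of (d)'s requirements are met (the structure will not be visible from the street; the reportable unit count is 99, meeting the 90 threshold; a current Standing Clearance is held). Turning to paragraphs (j)–(q): (j) operates against (d): the qualifying period is 110 days, under the 115 days limit. (k) applies (a current Class 2 Certificate is held), but is overridden by (l): (l) is engaged — a current General Declaration is held. (m) would limit (l) — a home-based business operates on the lot — but (n) sets (m) aside: (n) operates against (m): the baseline figure is 776, under the 914 limit. (o) is not engaged (the Category B Notice is not current), so (n) stands. Exception (d) does not apply.
Exception (e) does not apply: the lot already has another accessory structure.
No exception displaces § 13.6.

Yes — Dmitri must obtain a building permit.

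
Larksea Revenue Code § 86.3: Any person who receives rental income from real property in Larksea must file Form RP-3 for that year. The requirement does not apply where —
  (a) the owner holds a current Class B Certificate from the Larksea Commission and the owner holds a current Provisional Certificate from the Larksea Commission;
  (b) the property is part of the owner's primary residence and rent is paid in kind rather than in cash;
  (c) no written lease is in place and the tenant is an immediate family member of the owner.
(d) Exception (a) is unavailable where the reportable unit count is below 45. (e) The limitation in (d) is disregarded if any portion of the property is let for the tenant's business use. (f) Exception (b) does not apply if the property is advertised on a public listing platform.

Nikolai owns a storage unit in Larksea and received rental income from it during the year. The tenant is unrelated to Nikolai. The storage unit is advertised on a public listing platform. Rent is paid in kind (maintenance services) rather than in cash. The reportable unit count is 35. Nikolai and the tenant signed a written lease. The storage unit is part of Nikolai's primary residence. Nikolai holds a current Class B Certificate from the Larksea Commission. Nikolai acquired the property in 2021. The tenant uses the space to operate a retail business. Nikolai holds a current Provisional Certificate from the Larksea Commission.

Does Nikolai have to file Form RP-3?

No — exception (a) applies; Nikolai is not required to file Form RP-3.

Exception (a): a current Class B Certificate is held; a current Provisional Certificate is held — every condition holds. As to paragraphs (d)–(e): (d) is engaged (the reportable unit count is 35, below the 45 limit), but is displaced by (e): (e) is engaged — the space is let for business use. Exception (a) stands.
All of (b)'s requirements are met (the storage unit is part of the primary residence; rent is paid in kind). Turning to paragraph (f): (f) operates against (b): the property is publicly advertised. So (b) is unavailable.
Exception (c) fails — a written lease is in place.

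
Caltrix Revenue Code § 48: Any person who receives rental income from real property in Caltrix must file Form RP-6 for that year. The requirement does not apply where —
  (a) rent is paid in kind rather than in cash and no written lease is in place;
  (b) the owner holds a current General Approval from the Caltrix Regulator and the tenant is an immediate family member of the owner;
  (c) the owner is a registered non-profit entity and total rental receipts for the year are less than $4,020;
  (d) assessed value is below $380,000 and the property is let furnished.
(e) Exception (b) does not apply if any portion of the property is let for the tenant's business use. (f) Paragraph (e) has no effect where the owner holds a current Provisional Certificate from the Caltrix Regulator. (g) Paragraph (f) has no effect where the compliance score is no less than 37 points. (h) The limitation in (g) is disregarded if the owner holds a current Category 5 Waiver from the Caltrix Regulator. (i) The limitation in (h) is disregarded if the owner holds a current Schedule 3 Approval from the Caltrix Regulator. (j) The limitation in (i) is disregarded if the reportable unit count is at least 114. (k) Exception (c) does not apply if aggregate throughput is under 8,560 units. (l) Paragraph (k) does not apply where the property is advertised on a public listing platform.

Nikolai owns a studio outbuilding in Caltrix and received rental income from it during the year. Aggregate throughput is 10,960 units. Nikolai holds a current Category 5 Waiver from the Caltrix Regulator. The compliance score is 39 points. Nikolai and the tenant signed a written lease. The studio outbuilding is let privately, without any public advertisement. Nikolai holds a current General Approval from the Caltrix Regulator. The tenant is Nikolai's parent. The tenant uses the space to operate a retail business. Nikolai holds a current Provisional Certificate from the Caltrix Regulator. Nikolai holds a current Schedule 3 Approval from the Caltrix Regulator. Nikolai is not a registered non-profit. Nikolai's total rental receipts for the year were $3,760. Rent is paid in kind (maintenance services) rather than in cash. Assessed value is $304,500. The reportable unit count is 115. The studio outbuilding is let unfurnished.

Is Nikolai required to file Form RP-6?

Exception (a) fails — a written lease is in place.
Exception (b): a current General Approval is held; the tenant is an immediate family member — every condition holds. Under paragraphs (e)–(j): (e) operates (the space is let for business use), but is overridden by (f): (f) is triggered — a current Provisional Certificate is held. (g) is triggered (the compliance score is 39 points, meeting the 37 points threshold), but is itself disapplied by (h): (h) operates — a current Category 5 Waiver is held. (i) operates (a current Schedule 3 Approval is held), but is displaced by (j): (j) operates — the reportable unit count is 115, meeting the 114 threshold. (b) remains available.
Exception (c) requires that the owner is a registered non-profit entity; but Nikolai is not a registered non-profit, so (c) is unavailable.
Exception (d) fails — the property is let unfurnished.

No — exception (b) applies; Nikolai is not required to file Form RP-6.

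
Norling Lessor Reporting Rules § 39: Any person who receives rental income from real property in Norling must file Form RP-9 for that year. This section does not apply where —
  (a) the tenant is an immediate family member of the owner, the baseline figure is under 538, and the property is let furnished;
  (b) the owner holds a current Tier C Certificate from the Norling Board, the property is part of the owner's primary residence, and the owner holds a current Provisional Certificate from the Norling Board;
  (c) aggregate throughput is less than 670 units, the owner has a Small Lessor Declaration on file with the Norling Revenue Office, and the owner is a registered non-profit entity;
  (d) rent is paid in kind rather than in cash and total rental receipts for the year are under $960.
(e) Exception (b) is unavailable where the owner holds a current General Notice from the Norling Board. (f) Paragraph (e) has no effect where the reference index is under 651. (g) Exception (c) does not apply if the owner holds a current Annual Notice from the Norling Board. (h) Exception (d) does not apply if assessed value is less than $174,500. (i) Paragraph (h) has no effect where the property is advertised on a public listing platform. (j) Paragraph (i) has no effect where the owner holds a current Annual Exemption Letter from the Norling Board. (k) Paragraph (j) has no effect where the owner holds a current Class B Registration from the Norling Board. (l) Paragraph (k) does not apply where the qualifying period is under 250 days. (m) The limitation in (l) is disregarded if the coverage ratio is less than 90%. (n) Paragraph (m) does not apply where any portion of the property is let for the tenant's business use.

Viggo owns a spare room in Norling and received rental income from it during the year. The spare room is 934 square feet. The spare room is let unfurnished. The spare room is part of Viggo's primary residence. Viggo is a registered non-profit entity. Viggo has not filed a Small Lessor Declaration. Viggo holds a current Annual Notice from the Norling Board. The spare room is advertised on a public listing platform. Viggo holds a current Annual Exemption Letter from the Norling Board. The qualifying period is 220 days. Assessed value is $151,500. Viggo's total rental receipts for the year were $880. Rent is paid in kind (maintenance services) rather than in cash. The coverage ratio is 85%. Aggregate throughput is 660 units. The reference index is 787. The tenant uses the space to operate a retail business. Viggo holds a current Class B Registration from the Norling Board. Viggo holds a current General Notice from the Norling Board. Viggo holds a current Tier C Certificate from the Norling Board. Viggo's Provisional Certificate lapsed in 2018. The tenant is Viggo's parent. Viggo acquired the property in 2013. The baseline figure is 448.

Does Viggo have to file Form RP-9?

Exception (a) requires that the property is let furnished; but the property is let unfurnished, so (a) is unavailable.
Exception (b) fails — no current Provisional Certificate is held.
Exception (c) fails — no Small Lessor Declaration is on file.
All of (d)'s requirements are met (rent is paid in kind; total rental receipts for the year are $880, under the $960 limit). But applying paragraphs (h)–(n): (h) is triggered — assessed value is $151,500, less than the $174,500 limit. (i) is engaged (the property is publicly advertised), but is overridden by (j): (j) applies — a current Annual Exemption Letter is held. (k) is triggered (a current Class B Registration is held), but is overridden by (l): (l) operates against (k): the qualifying period is 220 days, under the 250 days limit. (m) is triggered (the coverage ratio is 85%, less than the 90% limit), but yields to (n): (n) is triggered — the space is let for business use. So (d) is unavailable.
No exception displaces § 39.

Yes — Viggo must file Form RP-9.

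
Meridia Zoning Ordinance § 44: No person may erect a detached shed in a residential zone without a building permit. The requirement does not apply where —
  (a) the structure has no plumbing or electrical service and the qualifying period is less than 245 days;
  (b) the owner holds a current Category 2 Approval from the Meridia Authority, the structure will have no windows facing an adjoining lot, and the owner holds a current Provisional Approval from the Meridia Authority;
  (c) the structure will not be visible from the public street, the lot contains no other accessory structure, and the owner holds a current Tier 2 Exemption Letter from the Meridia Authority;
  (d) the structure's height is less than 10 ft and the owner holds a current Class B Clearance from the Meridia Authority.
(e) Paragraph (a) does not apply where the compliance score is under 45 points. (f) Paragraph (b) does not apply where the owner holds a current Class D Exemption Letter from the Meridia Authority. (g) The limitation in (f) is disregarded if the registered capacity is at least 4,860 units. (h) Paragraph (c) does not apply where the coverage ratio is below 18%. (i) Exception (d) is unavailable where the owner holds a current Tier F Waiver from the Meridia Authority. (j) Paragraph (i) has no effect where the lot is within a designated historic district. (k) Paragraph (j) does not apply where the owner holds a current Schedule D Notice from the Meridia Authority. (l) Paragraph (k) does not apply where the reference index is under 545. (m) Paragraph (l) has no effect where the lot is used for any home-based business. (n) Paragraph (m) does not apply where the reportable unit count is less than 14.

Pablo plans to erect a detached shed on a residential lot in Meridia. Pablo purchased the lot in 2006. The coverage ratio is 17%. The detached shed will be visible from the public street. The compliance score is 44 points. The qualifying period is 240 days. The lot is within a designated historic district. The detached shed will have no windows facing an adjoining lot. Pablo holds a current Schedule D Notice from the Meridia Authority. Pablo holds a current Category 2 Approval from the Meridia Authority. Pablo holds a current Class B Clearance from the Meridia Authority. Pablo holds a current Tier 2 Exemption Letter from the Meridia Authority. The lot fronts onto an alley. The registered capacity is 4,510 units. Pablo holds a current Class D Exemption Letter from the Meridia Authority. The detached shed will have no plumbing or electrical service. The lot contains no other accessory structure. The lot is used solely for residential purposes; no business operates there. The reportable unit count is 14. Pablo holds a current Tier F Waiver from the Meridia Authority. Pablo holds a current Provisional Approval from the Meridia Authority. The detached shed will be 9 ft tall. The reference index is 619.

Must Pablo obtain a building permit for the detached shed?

Exception (a): there is no plumbing or electrical service; the qualifying period is 240 days, less than the 245 days limit — every condition holds. But applying paragraph (e): (e) is engaged — the compliance score is 44 points, under the 45 points limit. Exception (a) does not apply.
Exception (b) is satisfied on its face — a current Category 2 Approval is held; no windows face an adjoining lot; a current Provisional Approval is held. However, paragraphs (f)–(g) must be considered: (f) operates against (b): a current Class D Exemption Letter is held. (g) is not triggered (the registered capacity is 4,510 units, short of 4,860 units), so (f) stands. Exception (b) does not apply.
Exception (c) requires that the structure will not be visible from the public street; but the structure will be visible from the street, so (c) is unavailable.
Exception (d): the structure's height is 9 ft, less than the 10 ft limit; a current Class B Clearance is held — every condition holds. However, paragraphs (i)–(n) must be considered: (i) operates against (d): a current Tier F Waiver is held. (j) would limit (i) — the lot is in a historic district — but (k) sets (j) aside: (k) is engaged — a current Schedule D Notice is held. (l) does not operate here (the reference index is 619, not under 545), so (k) stands. Exception (d) does not apply.
No exception is made out. Pablo falls within the general rule.

Yes — Pablo must obtain a building permit.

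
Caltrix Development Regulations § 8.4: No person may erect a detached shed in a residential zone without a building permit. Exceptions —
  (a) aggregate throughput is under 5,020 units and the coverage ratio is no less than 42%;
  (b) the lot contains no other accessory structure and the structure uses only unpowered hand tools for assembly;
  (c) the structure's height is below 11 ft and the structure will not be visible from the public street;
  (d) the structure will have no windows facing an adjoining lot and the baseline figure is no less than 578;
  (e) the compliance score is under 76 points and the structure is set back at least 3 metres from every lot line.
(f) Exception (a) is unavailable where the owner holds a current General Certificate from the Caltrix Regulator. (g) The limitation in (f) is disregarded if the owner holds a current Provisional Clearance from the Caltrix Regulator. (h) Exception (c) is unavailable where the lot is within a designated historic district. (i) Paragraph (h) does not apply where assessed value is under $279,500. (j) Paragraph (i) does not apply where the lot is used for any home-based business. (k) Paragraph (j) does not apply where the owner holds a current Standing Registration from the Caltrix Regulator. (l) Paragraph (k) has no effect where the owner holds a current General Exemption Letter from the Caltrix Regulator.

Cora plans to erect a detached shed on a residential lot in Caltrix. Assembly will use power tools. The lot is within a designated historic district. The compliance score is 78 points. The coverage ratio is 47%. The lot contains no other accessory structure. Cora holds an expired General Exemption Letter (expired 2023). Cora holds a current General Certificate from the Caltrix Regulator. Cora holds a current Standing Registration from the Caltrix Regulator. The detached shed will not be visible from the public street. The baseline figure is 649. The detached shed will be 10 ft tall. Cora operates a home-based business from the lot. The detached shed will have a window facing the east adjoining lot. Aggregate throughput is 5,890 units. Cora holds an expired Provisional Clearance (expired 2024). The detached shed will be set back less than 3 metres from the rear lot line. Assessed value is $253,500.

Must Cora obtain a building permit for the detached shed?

Exception (a) fails — aggregate throughput is 5,890 units, not under 5,020 units.
Exception (b) fails — assembly uses power tools.
Exception (c) is satisfied on its face — the structure's height is 10 ft, below the 11 ft limit; the structure will not be visible from the street. Under paragraphs (h)–(l): (h) is triggered (the lot is in a historic district), but is set aside by (i): (i) applies — assessed value is $253,500, under the $279,500 limit. (j) would limit (i) — a home-based business operates on the lot — but (k) sets (j) aside: (k) is triggered — a current Standing Registration is held. (l) does not operate here (the General Exemption Letter is not current), so (k) stands. (c) remains available.
Exception (d) does not apply: a window faces an adjoining lot.
Exception (e) fails — the compliance score is 78 points, not under 76 points.

No — exception (c) applies; Cora does not need a building permit.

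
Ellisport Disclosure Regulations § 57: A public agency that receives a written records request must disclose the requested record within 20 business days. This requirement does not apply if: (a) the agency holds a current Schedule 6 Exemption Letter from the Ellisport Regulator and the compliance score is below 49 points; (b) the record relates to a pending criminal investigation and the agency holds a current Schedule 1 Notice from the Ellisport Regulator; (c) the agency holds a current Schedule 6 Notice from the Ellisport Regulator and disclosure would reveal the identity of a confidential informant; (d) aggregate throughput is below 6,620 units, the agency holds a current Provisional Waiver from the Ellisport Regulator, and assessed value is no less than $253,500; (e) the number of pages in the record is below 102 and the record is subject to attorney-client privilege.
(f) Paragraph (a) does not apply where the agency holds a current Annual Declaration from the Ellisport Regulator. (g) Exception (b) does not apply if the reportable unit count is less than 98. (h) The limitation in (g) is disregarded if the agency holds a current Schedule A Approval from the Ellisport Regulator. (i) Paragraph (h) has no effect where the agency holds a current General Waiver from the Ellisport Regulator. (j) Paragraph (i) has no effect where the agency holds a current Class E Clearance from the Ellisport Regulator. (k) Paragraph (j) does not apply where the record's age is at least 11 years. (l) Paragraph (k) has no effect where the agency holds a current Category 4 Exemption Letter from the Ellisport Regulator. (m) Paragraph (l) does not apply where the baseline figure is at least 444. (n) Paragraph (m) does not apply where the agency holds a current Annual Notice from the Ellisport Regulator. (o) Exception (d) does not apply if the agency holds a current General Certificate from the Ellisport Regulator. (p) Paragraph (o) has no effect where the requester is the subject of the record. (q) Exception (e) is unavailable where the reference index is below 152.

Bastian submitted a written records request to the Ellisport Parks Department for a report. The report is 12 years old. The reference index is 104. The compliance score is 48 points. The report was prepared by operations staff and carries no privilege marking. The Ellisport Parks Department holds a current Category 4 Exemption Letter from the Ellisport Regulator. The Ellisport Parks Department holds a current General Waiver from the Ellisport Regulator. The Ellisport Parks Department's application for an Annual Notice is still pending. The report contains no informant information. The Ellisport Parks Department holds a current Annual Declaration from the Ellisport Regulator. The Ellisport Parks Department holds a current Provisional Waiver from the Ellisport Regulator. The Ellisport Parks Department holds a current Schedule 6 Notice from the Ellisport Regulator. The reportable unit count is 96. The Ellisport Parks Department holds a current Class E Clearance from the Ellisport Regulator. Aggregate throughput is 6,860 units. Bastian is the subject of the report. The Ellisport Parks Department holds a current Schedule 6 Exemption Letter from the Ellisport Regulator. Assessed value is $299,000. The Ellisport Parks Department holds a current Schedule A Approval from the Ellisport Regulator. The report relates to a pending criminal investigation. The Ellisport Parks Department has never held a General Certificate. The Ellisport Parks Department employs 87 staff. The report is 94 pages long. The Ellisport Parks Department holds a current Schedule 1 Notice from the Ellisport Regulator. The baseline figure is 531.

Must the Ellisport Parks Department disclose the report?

Yes — the Ellisport Parks Department must disclose the report.

Exception (a) is satisfied on its face — a current Schedule 6 Exemption Letter is held; the compliance score is 48 points, below the 49 points limit. However, paragraph (f) must be considered: (f) operates against (a): a current Annual Declaration is held. (a) is therefore removed.
Exception (b) is satisfied on its face — the report relates to a pending investigation; a current Schedule 1 Notice is held. Turning to paragraphs (g)–(n): (g) operates against (b): the reportable unit count is 96, less than the 98 limit. (h) applies (a current Schedule A Approval is held), but is set aside by (i): (i) is triggered — a current General Waiver is held. (j) would limit (i) — a current Class E Clearance is held — but (k) sets (j) aside: (k) operates against (j): the record's age is 12 years, meeting the 11 years threshold. (l) would limit (k) — a current Category 4 Exemption Letter is held — but (m) sets (l) aside: (m) operates against (l): the baseline figure is 531, meeting the 444 threshold. (n) does not operate here (the Annual Notice is not current), so (m) stands. So (b) is unavailable.
Exception (c) fails — the report contains no informant information.
Exception (d) requires that aggregate throughput is below 6,620 units; but aggregate throughput is 6,860 units, not below 6,620 units, so (d) is unavailable.
Exception (e) requires that the record is subject to attorney-client privilege; but the report carries no privilege marking, so (e) is unavailable.
No exception is made out. the Ellisport Parks Department falls within the general rule.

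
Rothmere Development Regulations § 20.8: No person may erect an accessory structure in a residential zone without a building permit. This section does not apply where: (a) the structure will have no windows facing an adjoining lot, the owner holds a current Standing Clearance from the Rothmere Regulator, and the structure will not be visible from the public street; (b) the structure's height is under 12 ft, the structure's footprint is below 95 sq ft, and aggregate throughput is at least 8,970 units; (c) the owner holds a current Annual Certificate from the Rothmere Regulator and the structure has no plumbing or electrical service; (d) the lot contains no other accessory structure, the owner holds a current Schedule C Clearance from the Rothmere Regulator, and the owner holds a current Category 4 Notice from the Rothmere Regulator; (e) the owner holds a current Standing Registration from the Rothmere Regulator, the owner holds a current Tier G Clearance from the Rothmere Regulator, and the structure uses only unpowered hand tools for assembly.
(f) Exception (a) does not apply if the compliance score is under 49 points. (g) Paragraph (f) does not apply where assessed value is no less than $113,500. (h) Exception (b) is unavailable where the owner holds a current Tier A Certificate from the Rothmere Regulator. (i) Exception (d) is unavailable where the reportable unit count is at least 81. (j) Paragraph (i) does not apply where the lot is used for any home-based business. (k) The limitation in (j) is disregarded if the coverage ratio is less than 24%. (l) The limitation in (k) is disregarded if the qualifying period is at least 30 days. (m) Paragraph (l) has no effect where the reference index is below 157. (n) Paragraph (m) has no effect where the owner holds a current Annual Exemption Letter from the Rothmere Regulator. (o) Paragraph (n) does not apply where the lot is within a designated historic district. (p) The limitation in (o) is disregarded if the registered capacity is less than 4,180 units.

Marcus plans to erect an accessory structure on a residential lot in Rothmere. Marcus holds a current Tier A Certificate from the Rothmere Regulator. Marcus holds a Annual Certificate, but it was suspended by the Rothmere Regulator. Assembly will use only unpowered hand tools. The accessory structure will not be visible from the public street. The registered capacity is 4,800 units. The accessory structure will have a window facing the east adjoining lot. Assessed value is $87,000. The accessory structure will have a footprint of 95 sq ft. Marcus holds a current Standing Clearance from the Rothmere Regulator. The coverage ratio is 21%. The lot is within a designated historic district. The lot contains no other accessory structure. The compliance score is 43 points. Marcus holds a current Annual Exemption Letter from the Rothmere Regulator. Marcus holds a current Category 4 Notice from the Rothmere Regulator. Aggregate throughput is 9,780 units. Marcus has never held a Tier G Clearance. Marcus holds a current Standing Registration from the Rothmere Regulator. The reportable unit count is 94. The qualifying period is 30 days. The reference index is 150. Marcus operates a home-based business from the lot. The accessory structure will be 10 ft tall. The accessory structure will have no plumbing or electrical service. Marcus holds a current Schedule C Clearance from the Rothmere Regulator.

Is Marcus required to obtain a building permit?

Yes — Marcus must obtain a building permit.

Exception (a) does not apply: a window faces an adjoining lot.
Exception (b) fails — the structure's footprint is 95 sq ft, not below 95 sq ft.
Exception (c) requires that the owner holds a current Annual Certificate from the Rothmere Regulator; but no current Annual Certificate is held, so (c) is unavailable.
Exception (d): the lot has no other accessory structure; a current Schedule C Clearance is held; a current Category 4 Notice is held — every condition holds. But: (i) operates against (d): the reportable unit count is 94, meeting the 81 threshold. (j) would limit (i) — a home-based business operates on the lot — but (k) sets (j) aside: (k) operates against (j): the coverage ratio is 21%, less than the 24% limit. (l) would limit (k) — the qualifying period is 30 days, meeting the 30 days threshold — but (m) sets (l) aside: (m) operates against (l): the reference index is 150, below the 157 limit. (n) would limit (m) — a current Annual Exemption Letter is held — but (o) sets (n) aside: (o) is engaged — the lot is in a historic district. (p) is inapplicable (the registered capacity is 4,800 units, not less than 4,180 units), so (o) stands. Exception (d) does not apply.
Exception (e) fails — the Tier G Clearance is not current.
No exception is made out. Marcus falls within the general rule.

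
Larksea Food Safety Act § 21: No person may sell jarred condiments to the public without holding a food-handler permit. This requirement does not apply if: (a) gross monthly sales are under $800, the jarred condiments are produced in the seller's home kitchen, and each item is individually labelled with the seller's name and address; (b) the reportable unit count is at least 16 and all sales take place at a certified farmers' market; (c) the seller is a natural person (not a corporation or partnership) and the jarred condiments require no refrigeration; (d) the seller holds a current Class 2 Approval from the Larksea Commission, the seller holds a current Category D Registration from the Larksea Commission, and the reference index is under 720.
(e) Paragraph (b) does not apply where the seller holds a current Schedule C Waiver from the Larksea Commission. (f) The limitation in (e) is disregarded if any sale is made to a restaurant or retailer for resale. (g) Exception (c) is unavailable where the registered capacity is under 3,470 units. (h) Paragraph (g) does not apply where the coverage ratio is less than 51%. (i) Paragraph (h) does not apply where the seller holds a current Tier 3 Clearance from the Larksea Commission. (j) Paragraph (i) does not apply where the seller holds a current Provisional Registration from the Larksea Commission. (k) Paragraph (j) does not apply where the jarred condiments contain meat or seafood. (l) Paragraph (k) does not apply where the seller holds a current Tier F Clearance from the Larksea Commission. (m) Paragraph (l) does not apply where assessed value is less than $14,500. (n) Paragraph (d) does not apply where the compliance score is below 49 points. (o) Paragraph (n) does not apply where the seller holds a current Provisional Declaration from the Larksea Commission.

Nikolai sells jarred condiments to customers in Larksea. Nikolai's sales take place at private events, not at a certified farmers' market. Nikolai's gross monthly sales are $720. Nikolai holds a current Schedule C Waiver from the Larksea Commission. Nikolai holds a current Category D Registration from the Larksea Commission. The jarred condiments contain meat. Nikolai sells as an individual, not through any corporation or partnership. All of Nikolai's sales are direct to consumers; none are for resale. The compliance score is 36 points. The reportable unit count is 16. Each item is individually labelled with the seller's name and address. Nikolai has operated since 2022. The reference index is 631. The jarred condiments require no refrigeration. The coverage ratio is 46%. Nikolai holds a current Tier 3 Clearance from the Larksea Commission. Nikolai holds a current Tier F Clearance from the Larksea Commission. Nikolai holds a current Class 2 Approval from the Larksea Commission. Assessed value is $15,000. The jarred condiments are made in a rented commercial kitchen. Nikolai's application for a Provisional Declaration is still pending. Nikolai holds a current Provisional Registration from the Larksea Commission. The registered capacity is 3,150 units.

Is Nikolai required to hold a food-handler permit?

No — exception (c) applies; Nikolai is not required to hold a food-handler permit.

Exception (a) fails — the jarred condiments are made in a commercial kitchen, not a home kitchen.
Exception (b) fails — sales are at private events, not a certified farmers' market.
Exception (c): the seller is a natural person; the jarred condiments are shelf-stable — every condition holds. Considering the limiting provisions: (g) is triggered (the registered capacity is 3,150 units, under the 3,470 units limit), but yields to (h): (h) applies — the coverage ratio is 46%, less than the 51% limit. (i) would limit (h) — a current Tier 3 Clearance is held — but (j) sets (i) aside: (j) operates against (i): a current Provisional Registration is held. (k) applies (the jarred condiments contain meat), but is itself disapplied by (l): (l) operates against (k): a current Tier F Clearance is held. (m), which would lift (l), is not engaged — assessed value is $15,000, not less than $14,500. (c) remains available.
Exception (d)'s conditions are all satisfied: a current Class 2 Approval is held; a current Category D Registration is held; the reference index is 631, under the 720 limit. But applying paragraphs (n)–(o): (n) operates — the compliance score is 36 points, below the 49 points limit. (o) is not triggered (no current Provisional Declaration is held), so (n) stands. Exception (d) does not apply.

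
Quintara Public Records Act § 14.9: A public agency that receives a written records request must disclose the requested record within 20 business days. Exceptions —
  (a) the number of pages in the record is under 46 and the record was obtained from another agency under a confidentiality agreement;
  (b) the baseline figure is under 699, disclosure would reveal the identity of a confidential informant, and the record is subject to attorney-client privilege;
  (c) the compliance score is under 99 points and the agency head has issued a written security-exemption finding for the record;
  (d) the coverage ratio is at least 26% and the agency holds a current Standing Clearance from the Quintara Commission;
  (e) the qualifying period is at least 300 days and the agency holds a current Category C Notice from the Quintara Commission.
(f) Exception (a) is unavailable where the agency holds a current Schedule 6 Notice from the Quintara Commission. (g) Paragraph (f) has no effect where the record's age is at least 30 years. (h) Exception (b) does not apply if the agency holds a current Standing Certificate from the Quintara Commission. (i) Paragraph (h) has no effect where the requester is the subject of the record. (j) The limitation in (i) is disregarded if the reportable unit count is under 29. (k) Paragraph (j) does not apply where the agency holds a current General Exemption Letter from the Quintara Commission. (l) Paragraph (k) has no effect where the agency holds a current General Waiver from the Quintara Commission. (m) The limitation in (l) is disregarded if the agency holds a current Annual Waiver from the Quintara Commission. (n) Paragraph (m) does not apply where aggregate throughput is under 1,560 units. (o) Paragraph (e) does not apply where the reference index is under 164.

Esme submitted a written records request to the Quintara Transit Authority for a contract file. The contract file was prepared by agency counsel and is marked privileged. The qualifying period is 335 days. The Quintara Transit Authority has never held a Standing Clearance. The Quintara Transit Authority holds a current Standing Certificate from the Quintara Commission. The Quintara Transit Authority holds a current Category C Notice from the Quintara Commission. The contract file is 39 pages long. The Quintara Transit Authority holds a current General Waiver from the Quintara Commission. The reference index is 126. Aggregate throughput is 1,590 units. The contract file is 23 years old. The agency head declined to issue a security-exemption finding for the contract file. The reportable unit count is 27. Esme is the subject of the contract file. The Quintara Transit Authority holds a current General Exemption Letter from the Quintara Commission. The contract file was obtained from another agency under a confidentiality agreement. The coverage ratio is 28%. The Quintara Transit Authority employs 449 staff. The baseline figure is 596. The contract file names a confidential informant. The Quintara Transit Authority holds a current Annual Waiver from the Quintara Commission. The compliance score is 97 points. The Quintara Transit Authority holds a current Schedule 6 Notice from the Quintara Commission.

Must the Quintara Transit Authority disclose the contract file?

All of (a)'s requirements are met (the number of pages in the record is 39, under the 46 limit; the contract file was obtained under a confidentiality agreement). But applying paragraphs (f)–(g): (f) is engaged — a current Schedule 6 Notice is held. (g), which would lift (f), does not operate here — the record's age is 23 years, short of 30 years. So (a) is unavailable.
Exception (b)'s conditions are all satisfied: the baseline figure is 596, under the 699 limit; the contract file names a confidential informant; the contract file is privileged. Considering the limiting provisions: (h) would limit (b) — a current Standing Certificate is held — but (i) sets (h) aside: (i) operates against (h): Esme is the subject of the contract file. (j) applies (the reportable unit count is 27, under the 29 limit), but yields to (k): (k) operates against (j): a current General Exemption Letter is held. (l) would limit (k) — a current General Waiver is held — but (m) sets (l) aside: (m) applies — a current Annual Waiver is held. (n), which would lift (m), is not triggered — aggregate throughput is 1,590 units, not under 1,560 units. (b) remains available.
Exception (c) fails — the agency head declined to issue a security-exemption finding.
Exception (d) does not apply: there is no Standing Clearance in force.
Exception (e)'s conditions are all satisfied: the qualifying period is 335 days, meeting the 300 days threshold; a current Category C Notice is held. But applying paragraph (o): (o) is engaged — the reference index is 126, under the 164 limit. So (e) is unavailable.

No — exception (b) applies; the Quintara Transit Authority is not required to disclose the contract file.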